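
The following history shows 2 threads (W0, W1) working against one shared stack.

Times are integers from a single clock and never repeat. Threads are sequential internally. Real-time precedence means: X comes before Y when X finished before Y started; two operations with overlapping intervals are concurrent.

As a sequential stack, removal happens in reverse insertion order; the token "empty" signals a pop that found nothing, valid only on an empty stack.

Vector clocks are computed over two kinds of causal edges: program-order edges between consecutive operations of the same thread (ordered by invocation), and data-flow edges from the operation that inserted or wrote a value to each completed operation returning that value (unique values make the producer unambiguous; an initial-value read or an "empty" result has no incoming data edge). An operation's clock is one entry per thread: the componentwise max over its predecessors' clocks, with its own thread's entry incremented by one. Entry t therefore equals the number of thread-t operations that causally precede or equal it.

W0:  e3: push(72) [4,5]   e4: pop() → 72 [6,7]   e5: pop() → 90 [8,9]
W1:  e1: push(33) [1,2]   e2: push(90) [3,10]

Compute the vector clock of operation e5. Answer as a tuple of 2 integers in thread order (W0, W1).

VC(e1, invoked at 1): no causal predecessors; +1 on W1 → (0, 1)
VC(e3, invoked at 4): no causal predecessors; +1 on W0 → (1, 0)
merge at e2 (invoked 3): VC(e1)=(0, 1), own-thread bump on W1 → (0, 2)
merge at e4 (invoked 6): VC(e3)=(1, 0), own-thread bump on W0 → (2, 0)
merge at e5 (invoked 8): VC(e2)=(0, 2), VC(e4)=(2, 0), own-thread bump on W0 → (3, 2)
target: VC(e5) = (3, 2)

(3, 2)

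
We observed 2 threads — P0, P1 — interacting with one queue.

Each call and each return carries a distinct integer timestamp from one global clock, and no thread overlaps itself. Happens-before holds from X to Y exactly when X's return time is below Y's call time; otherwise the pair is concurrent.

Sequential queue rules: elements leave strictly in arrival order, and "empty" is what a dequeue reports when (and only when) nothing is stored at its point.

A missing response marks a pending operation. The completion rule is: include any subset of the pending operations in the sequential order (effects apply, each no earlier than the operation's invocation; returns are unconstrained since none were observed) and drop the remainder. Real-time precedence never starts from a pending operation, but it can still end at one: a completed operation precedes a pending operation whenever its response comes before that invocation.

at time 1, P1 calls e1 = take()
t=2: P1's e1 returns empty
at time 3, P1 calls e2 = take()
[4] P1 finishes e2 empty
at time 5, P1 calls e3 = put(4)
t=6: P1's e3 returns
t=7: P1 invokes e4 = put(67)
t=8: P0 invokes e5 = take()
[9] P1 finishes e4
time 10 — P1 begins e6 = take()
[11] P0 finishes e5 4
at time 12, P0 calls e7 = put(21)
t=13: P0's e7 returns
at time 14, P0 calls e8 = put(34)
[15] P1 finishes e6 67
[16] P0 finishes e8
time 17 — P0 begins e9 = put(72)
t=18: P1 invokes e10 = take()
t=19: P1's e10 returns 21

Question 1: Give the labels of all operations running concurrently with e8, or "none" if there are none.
Answer: e6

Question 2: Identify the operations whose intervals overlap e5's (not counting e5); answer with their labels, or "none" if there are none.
Answer: e4, e6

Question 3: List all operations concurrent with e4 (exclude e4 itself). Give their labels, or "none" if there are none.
Answer: e5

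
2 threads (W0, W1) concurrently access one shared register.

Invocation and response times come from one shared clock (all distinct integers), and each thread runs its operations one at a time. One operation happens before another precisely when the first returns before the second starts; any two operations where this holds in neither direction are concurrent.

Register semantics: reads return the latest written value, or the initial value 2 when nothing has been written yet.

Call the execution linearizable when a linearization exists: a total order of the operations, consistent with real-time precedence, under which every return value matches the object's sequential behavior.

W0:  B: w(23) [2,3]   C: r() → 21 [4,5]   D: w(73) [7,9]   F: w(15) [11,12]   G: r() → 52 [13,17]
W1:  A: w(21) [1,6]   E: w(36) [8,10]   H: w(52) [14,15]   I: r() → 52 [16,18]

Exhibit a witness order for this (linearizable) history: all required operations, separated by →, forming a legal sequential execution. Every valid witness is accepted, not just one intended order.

B → A → C → D → E → F → H → G → I

after step 1 (B w(23)): value 23
after step 2 (A w(21)): value 21
after step 3 (C r() → 21): value 21
after step 4 (D w(73)): value 73
after step 5 (E w(36)): value 36
after step 6 (F w(15)): value 15
after step 7 (H w(52)): value 52
after step 8 (G r() → 52): value 52
after step 9 (I r() → 52): value 52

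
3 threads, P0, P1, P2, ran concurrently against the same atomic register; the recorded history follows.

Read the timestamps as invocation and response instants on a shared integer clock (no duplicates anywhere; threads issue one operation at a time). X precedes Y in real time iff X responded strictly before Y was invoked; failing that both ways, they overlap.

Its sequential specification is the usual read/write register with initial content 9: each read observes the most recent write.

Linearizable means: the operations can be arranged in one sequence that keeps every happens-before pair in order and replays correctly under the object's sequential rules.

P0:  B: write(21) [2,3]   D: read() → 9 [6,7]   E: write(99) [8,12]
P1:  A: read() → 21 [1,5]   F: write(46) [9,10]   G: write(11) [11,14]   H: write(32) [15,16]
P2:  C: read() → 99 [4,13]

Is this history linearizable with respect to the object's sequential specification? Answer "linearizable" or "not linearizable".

not linearizable

cut after 6 events: linearizable; cut after 7 events (D responds, time 7): not linearizable
all 2 real-time-respecting orders fail — 3 completed atomic register operations, no legal replay
including or dropping the 1 pending operation (C) in any combination fails
sample order A, B, D (pending dropped) stalls at step 1 — A read() → 21 has no legal effect
sample order B, A, D (pending dropped) stalls at step 3 — D read() → 9 has no legal effect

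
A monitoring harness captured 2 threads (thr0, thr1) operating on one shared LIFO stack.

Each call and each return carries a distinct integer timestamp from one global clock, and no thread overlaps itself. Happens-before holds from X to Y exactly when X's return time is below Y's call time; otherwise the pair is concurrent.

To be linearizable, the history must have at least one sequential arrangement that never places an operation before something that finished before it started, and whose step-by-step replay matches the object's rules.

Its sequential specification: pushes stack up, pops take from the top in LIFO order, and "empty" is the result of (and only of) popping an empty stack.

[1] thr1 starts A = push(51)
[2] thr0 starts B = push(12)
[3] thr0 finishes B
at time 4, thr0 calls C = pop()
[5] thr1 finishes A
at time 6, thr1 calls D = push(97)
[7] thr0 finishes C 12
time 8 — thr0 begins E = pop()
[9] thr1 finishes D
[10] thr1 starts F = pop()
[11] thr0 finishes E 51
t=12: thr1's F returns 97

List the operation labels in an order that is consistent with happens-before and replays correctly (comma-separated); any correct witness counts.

A, B, C, D, F, E

1. A push(51), leaving stack <51>
2. B push(12), leaving stack <51,12>
3. C pop() → 12, leaving stack <51>
4. D push(97), leaving stack <51,97>
5. F pop() → 97, leaving stack <51>
6. E pop() → 51, leaving stack <>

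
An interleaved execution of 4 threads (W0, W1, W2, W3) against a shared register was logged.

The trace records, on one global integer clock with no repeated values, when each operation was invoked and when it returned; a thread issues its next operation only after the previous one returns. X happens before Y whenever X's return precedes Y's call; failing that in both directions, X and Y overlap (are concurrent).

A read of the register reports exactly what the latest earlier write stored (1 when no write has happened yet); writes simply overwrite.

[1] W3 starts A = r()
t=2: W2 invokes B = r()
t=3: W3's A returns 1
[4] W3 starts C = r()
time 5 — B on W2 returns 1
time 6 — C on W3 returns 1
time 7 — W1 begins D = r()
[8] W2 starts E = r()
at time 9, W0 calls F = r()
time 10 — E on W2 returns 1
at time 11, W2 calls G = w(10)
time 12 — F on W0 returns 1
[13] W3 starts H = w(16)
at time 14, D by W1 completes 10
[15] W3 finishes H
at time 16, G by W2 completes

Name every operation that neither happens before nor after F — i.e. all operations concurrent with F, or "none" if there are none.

D, E, G

F spans [9,12]: anything still running between times 9 and 12 counts as concurrent
A [1,3]: before
B [2,5]: before
C [4,6]: before
D [7,14]: concurrent
E [8,10]: concurrent
G [11,16]: concurrent
H [13,15]: after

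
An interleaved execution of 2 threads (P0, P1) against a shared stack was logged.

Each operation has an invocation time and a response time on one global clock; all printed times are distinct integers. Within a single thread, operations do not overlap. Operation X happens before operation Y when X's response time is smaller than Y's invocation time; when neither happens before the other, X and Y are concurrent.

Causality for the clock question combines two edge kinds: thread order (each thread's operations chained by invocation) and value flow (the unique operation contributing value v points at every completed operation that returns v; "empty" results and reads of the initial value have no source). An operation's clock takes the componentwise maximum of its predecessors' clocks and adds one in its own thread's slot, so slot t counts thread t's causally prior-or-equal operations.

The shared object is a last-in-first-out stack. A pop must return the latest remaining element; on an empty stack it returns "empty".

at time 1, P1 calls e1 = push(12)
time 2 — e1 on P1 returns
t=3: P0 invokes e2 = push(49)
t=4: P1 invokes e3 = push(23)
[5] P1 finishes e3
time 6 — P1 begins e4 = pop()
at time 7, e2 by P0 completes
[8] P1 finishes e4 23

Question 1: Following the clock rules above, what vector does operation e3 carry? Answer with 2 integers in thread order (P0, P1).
(0, 2)

e1 (invocation 1): nothing precedes it; P1's component alone gives (0, 1)
e2 (invocation 3): nothing precedes it; P0's component alone gives (1, 0)
VC(e3, invoked at 4): max of VC(e1)=(0, 1), then +1 on thread P1 → (0, 2)
VC(e4, invoked at 6): max of VC(e3)=(0, 2), then +1 on thread P1 → (0, 3)
target: VC(e3) = (0, 2)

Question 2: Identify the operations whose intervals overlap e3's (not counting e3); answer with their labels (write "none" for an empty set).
e2

concurrent with e3 ([4,5]): every op whose interval crosses 4..5
e1 [1,2]: before
e2 [3,7]: concurrent
e4 [6,8]: after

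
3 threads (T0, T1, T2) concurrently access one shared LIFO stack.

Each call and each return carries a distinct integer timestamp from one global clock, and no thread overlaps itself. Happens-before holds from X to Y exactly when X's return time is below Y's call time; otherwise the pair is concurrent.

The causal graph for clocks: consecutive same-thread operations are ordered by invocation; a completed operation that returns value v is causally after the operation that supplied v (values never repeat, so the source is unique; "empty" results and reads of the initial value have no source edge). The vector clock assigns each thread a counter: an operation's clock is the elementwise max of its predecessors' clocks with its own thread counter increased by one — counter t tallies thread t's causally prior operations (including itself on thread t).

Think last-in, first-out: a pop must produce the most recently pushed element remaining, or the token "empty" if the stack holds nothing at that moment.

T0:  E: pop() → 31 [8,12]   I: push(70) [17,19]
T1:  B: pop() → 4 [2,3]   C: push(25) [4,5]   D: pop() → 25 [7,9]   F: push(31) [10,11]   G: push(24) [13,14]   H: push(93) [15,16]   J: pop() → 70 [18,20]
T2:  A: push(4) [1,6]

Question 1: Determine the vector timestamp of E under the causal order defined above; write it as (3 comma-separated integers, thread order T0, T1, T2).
Answer: (1, 4, 1)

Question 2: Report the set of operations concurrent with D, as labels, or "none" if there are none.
Answer: E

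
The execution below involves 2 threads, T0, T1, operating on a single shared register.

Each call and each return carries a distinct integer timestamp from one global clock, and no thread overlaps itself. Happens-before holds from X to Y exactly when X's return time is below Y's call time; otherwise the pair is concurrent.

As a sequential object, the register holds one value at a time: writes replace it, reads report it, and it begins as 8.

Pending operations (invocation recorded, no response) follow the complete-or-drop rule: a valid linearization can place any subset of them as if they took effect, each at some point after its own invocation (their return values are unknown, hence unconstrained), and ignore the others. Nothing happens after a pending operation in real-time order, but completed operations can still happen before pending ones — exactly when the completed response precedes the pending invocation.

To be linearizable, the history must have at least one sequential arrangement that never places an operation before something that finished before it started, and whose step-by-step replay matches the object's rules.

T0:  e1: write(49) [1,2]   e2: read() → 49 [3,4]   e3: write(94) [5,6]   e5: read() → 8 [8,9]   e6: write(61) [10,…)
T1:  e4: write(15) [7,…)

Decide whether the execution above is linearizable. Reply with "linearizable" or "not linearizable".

through event 8 a valid linearization exists; event 9 (e5 responding at time 9) ends that
exactly one order of the 4 completed ops respects real time; the register replay fails
no escape via the 1 pending operation (e4): every completion choice fails
sample order e1, e2, e3, e5 (pending dropped) stalls at step 4 — e5 read() → 8 has no legal effect

not linearizable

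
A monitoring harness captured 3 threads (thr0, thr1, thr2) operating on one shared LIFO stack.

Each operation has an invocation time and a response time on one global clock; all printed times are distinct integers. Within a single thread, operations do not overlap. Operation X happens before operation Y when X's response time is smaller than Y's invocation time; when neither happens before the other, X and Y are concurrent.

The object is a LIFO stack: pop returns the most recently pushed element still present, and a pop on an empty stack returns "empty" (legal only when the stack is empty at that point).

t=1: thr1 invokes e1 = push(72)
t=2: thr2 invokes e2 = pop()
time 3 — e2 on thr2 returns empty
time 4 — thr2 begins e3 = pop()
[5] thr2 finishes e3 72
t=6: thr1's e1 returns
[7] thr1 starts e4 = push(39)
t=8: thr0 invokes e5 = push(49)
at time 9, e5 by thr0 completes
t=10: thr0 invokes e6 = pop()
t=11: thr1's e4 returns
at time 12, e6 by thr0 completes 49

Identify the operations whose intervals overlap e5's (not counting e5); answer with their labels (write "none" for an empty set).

e4

e5 runs from 8 to 9; window-overlapping ops are concurrent
e1 [1,6]: before
e2 [2,3]: before
e3 [4,5]: before
e4 [7,11]: concurrent
e6 [10,12]: after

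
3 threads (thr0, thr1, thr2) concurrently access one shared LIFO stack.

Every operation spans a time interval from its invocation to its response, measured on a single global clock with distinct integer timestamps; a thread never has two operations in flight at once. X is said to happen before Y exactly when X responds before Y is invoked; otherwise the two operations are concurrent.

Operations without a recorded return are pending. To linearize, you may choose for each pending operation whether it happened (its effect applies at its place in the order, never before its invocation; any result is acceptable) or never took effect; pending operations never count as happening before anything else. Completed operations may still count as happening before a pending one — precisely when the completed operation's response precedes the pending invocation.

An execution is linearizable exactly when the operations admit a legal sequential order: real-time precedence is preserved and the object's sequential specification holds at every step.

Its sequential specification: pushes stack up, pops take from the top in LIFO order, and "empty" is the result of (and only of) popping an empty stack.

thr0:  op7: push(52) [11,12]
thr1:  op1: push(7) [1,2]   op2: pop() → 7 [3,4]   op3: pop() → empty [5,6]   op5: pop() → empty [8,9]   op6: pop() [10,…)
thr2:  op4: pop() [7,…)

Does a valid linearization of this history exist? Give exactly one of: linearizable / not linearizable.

a witness: op1, op2, op3, op4, op5, op6, op7
after step 1 (op1 push(7)): stack <7>
after step 2 (op2 pop() → 7): stack <>
after step 3 (op3 pop() → empty): stack <>
after step 4 (op4 pop() (pending, included)): stack <>
after step 5 (op5 pop() → empty): stack <>
after step 6 (op6 pop() (pending, included)): stack <>
after step 7 (op7 push(52)): stack <52>

linearizable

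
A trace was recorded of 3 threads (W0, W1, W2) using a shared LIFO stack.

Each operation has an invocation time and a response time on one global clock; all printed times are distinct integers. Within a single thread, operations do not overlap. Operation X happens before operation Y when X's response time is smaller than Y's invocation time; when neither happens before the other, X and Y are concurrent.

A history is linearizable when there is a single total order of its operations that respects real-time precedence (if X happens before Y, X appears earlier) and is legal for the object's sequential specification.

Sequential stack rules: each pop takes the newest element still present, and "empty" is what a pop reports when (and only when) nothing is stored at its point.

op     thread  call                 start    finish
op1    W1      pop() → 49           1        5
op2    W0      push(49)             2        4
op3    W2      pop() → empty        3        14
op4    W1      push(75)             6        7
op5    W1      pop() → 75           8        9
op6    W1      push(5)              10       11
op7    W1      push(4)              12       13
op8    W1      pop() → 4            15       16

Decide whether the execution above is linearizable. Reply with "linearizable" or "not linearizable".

a witness: op2, op1, op3, op4, op5, op6, op7, op8
1. op2 push(49), leaving stack <49>
2. op1 pop() → 49, leaving stack <>
3. op3 pop() → empty, leaving stack <>
4. op4 push(75), leaving stack <75>
5. op5 pop() → 75, leaving stack <>
6. op6 push(5), leaving stack <5>
7. op7 push(4), leaving stack <5,4>
8. op8 pop() → 4, leaving stack <5>

linearizable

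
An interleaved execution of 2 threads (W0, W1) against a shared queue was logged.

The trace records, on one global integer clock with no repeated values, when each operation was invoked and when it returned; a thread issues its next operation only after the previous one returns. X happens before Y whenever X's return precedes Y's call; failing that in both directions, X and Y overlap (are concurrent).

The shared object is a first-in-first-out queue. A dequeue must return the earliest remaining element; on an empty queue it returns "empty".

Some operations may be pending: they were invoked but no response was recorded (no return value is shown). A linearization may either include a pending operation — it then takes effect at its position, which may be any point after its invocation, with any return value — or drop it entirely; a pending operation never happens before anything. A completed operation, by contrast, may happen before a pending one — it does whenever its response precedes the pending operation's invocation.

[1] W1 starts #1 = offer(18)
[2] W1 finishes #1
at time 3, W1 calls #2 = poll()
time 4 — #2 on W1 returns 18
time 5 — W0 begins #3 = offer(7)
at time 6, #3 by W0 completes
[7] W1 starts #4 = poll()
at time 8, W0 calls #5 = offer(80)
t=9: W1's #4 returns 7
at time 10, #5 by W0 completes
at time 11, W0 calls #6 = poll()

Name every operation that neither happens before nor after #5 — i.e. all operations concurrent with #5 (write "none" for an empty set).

concurrent with #5 ([8,10]): every op whose interval crosses 8..10
#1 [1,2]: before
#2 [3,4]: before
#3 [5,6]: before
#4 [7,9]: concurrent
#6 [11,…): after

#4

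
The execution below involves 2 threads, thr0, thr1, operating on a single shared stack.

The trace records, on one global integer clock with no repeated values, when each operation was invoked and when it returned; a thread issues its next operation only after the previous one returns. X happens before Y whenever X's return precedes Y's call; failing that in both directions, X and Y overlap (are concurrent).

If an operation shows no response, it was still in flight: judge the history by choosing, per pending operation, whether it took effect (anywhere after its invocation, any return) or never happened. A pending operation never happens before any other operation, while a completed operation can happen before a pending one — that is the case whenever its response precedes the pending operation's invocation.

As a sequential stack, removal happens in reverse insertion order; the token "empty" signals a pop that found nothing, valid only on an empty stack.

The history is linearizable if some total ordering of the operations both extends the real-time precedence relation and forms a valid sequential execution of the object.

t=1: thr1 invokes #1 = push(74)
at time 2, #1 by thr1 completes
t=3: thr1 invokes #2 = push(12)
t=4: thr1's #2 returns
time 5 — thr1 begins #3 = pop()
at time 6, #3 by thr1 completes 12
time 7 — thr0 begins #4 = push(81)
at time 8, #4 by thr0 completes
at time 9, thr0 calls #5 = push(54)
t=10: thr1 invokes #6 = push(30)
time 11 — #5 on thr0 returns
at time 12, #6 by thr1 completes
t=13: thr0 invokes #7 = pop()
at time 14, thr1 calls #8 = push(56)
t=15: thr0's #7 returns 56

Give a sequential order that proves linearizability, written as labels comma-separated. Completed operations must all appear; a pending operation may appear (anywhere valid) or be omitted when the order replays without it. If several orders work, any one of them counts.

after step 1 (#1 push(74)): stack <74>
after step 2 (#2 push(12)): stack <74,12>
after step 3 (#3 pop() → 12): stack <74>
after step 4 (#4 push(81)): stack <74,81>
after step 5 (#5 push(54)): stack <74,81,54>
after step 6 (#6 push(30)): stack <74,81,54,30>
after step 7 (#8 push(56) (pending, included)): stack <74,81,54,30,56>
after step 8 (#7 pop() → 56): stack <74,81,54,30>

#1, #2, #3, #4, #5, #6, #8, #7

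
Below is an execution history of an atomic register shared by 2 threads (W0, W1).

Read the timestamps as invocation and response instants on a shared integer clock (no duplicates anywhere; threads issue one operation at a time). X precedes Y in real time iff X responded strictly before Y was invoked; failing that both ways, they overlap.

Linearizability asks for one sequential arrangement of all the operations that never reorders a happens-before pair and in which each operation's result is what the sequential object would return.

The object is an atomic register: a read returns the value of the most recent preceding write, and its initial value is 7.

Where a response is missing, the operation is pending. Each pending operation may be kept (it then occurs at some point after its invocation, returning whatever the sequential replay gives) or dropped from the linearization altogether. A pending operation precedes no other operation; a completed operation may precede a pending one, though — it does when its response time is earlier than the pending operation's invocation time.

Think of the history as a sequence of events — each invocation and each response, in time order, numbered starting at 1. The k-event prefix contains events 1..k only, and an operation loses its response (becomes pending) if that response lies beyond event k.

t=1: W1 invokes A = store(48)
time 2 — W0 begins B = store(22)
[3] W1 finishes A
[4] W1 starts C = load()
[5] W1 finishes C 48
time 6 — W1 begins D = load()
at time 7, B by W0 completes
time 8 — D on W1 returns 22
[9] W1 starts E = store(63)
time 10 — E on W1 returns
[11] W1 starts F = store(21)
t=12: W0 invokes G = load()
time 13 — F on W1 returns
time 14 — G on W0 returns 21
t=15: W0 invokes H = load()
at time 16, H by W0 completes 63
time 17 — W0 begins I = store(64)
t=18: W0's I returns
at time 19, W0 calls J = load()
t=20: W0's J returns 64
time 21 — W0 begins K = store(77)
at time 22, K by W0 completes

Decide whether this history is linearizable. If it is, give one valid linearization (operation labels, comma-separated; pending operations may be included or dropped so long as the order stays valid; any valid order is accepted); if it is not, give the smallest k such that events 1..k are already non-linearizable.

not linearizable — minimal violating prefix: 16 events

events 1..15 are fine; event 16 — the response of H at time 16 — makes the prefix non-linearizable
every one of the 8 real-time-consistent orders over 8 completed atomic register ops fails the sequential spec
for example A, B, C, D, E, F, G, H fails at step 3: C load() → 48 is not legal there
for example A, B, C, D, E, G, F, H fails at step 3: C load() → 48 is not legal there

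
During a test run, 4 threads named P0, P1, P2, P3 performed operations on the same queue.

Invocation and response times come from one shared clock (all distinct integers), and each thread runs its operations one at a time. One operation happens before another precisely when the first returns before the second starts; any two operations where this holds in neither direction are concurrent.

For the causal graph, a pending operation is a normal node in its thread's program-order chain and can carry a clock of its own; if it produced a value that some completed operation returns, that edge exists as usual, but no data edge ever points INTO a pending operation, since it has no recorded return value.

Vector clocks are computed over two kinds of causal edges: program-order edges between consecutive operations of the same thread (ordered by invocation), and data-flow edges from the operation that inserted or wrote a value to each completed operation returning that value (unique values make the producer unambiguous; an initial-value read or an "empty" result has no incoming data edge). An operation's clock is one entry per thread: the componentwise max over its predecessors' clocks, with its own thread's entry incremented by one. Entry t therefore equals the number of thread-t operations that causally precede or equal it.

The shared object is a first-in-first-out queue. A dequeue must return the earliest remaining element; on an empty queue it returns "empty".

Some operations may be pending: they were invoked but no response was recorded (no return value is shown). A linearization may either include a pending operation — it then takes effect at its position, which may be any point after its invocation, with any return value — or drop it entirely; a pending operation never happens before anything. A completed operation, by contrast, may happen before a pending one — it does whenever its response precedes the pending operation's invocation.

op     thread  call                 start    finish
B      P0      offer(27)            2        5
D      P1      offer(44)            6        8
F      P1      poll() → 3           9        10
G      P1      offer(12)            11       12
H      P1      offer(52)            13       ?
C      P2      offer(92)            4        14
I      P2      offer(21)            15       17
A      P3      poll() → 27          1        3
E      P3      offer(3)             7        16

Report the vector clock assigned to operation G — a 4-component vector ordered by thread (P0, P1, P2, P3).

C (invocation 4): nothing precedes it; P2's component alone gives (0, 0, 1, 0)
D (invocation 6): nothing precedes it; P1's component alone gives (0, 1, 0, 0)
B (invocation 2): nothing precedes it; P0's component alone gives (1, 0, 0, 0)
I, invoked 15, takes VC(C)=(0, 0, 1, 0) under max, adds 1 for P2 → (0, 0, 2, 0)
A, invoked 1, takes VC(B)=(1, 0, 0, 0) under max, adds 1 for P3 → (1, 0, 0, 1)
E, invoked 7, takes VC(A)=(1, 0, 0, 1) under max, adds 1 for P3 → (1, 0, 0, 2)
F, invoked 9, takes VC(D)=(0, 1, 0, 0), VC(E)=(1, 0, 0, 2) under max, adds 1 for P1 → (1, 2, 0, 2)
G, invoked 11, takes VC(F)=(1, 2, 0, 2) under max, adds 1 for P1 → (1, 3, 0, 2)
H, invoked 13, takes VC(G)=(1, 3, 0, 2) under max, adds 1 for P1 → (1, 4, 0, 2)
target: VC(G) = (1, 3, 0, 2)

(1, 3, 0, 2)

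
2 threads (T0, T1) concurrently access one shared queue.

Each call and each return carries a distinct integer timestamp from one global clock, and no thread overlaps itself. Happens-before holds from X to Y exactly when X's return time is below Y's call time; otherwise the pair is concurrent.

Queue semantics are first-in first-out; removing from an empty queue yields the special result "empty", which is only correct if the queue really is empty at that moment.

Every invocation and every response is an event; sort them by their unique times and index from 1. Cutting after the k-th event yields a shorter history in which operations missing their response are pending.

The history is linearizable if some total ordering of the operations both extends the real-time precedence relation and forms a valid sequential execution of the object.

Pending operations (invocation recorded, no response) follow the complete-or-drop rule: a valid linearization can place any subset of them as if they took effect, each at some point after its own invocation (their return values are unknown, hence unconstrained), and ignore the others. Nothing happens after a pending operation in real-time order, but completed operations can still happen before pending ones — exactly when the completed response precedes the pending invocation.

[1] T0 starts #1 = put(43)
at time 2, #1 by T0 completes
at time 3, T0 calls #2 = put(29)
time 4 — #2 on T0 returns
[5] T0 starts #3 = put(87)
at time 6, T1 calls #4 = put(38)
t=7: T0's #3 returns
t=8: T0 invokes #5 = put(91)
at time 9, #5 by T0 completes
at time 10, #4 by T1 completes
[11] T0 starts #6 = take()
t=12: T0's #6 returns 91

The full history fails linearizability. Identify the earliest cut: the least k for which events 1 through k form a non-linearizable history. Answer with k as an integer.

12

events 1..11 are linearizable; a witness order is #1, #2, #3, #4, #5:
1. #1 put(43), leaving queue <43>
2. #2 put(29), leaving queue <43,29>
3. #3 put(87), leaving queue <43,29,87>
4. #4 put(38), leaving queue <43,29,87,38>
5. #5 put(91), leaving queue <43,29,87,38,91>
once event 12 joins (#6's response, time 12), exhaustive search finds no witness
sample order #1, #2, #3, #4, #5, #6 stalls at step 6 — #6 take() → 91 has no legal effect
sample order #1, #2, #3, #5, #4, #6 stalls at step 6 — #6 take() → 91 has no legal effect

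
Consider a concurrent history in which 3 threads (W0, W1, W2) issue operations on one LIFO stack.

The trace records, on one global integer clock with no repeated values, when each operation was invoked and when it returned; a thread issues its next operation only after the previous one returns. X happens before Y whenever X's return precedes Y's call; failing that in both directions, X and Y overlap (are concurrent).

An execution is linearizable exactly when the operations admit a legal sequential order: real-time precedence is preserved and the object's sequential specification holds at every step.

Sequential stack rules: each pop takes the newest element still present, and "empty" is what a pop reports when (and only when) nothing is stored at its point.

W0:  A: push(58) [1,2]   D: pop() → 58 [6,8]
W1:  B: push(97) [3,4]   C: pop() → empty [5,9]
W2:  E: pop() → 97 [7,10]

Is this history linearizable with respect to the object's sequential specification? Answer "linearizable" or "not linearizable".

one valid linearization: A, B, E, D, C
after step 1 (A push(58)): stack <58>
after step 2 (B push(97)): stack <58,97>
after step 3 (E pop() → 97): stack <58>
after step 4 (D pop() → 58): stack <>
after step 5 (C pop() → empty): stack <>

linearizable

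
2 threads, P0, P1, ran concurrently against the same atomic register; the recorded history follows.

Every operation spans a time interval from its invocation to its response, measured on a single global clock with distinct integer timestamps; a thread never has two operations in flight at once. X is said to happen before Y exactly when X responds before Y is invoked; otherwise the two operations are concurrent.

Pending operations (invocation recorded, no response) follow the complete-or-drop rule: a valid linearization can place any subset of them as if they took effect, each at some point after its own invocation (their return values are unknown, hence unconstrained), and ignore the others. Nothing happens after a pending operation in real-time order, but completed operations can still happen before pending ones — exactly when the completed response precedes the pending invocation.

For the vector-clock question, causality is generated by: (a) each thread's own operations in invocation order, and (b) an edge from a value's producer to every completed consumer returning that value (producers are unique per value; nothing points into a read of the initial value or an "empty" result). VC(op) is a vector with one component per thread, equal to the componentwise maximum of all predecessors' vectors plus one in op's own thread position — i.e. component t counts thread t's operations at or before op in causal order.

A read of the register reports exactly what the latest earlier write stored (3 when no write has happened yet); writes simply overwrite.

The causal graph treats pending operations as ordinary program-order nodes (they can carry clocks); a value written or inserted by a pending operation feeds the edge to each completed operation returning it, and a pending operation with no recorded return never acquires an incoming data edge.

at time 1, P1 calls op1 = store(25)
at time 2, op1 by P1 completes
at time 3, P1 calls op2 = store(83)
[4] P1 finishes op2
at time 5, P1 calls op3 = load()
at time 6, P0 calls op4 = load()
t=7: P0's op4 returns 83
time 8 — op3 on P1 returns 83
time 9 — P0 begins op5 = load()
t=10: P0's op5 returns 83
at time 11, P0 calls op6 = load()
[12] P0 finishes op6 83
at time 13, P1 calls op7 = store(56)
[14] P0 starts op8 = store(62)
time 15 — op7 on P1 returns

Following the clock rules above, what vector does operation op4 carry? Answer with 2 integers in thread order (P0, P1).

(1, 2)

no predecessors for op1 (invoked 1): P1 increments from zero → (0, 1)
VC(op2, invoked at 3): max of VC(op1)=(0, 1), then +1 on thread P1 → (0, 2)
VC(op3, invoked at 5): max of VC(op2)=(0, 2), then +1 on thread P1 → (0, 3)
VC(op4, invoked at 6): max of VC(op2)=(0, 2), then +1 on thread P0 → (1, 2)
VC(op7, invoked at 13): max of VC(op3)=(0, 3), then +1 on thread P1 → (0, 4)
VC(op5, invoked at 9): max of VC(op2)=(0, 2), VC(op4)=(1, 2), then +1 on thread P0 → (2, 2)
VC(op6, invoked at 11): max of VC(op2)=(0, 2), VC(op5)=(2, 2), then +1 on thread P0 → (3, 2)
VC(op8, invoked at 14): max of VC(op6)=(3, 2), then +1 on thread P0 → (4, 2)
target: VC(op4) = (1, 2)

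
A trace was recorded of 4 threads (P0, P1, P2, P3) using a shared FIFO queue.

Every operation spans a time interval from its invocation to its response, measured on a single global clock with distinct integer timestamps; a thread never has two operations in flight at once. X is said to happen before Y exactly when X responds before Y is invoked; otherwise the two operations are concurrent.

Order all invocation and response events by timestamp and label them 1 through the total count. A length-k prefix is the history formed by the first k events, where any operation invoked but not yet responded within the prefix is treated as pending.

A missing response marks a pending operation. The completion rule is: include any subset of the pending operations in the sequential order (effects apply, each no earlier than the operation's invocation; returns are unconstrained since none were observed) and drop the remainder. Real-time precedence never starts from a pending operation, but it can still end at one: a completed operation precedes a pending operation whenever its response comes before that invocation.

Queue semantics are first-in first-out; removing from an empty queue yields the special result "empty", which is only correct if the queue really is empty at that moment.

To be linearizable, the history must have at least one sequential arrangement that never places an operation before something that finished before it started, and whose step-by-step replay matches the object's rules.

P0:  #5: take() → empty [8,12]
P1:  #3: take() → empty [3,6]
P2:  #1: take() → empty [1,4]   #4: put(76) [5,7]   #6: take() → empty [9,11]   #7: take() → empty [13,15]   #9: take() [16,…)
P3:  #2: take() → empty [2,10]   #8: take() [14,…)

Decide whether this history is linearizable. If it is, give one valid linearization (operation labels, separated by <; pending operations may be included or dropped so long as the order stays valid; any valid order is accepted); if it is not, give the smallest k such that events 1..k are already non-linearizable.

already the first 12 events (up to #5's response at time 12) admit no linearization; the first 11 still do
real-time-consistent orders of the 6 completed operations: 36 — all fail the FIFO queue replay
take #1, #2, #3, #4, #5, #6: step 5 already fails, because #5 take() → empty cannot occur there
take #1, #2, #3, #4, #6, #5: step 5 already fails, because #6 take() → empty cannot occur there

not linearizable — minimal violating prefix: 12 events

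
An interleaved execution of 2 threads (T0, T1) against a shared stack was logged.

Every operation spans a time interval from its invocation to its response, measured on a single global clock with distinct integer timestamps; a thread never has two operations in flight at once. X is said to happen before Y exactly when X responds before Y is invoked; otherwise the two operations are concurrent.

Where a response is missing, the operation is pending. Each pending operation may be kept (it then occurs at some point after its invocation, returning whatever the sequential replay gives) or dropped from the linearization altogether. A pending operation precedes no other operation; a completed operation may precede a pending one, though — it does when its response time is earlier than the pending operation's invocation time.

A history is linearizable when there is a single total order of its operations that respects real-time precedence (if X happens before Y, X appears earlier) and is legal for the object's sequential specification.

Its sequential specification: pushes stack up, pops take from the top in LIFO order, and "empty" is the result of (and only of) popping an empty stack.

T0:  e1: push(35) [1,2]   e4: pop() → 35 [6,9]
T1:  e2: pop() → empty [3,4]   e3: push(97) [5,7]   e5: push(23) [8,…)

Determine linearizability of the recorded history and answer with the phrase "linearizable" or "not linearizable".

not linearizable

the violation lands at event 4, e2's response at time 4: events 1..3 linearize, events 1..4 do not
one real-time candidate order over the 2 completed operations — the stack replay rejects it
one such order, e1, e2, breaks at step 2 where e2 pop() → empty is illegal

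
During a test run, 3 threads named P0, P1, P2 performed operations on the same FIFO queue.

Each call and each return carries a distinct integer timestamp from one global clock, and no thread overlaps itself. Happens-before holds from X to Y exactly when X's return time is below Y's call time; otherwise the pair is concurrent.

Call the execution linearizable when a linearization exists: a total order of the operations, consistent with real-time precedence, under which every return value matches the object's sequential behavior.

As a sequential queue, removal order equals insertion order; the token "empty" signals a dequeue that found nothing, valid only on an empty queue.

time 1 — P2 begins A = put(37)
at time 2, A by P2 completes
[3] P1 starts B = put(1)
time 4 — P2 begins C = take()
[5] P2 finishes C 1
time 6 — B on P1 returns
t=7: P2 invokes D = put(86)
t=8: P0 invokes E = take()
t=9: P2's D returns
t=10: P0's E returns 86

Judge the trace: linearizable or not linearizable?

not linearizable

already the first 5 events (up to C's response at time 5) admit no linearization; the first 4 still do
one real-time candidate order over the 2 completed operations — the FIFO queue replay rejects it
including or dropping the 1 pending operation (B) in any combination fails
one such order, A, C (pending dropped), breaks at step 2 where C take() → 1 is illegal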